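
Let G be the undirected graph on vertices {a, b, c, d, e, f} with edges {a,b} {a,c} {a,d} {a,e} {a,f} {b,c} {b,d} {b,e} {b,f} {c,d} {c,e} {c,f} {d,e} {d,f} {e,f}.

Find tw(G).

5

A width-5 tree decomposition is:
Bags: B1 = {a, b, c, d, e, f}
Tree: (single bag)
A single bag containing all 6 vertices is trivially a valid decomposition of width 5. On the other hand G contains the 6-clique {a, b, c, d, e, f}. A clique must lie in a single bag of any decomposition, so no decomposition can have width below 5. The upper and lower bounds meet at 5, so that is the treewidth.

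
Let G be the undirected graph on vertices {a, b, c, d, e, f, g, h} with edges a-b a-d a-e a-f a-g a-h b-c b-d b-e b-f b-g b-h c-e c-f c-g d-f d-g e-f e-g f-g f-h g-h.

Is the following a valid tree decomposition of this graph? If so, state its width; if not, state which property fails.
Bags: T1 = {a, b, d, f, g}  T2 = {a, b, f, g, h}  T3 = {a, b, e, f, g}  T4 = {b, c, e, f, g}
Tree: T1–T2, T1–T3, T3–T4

Yes; width 4.

Vertex coverage: the bags together contain {a, b, c, d, e, f, g, h}, the full vertex set. Edge coverage: each edge of G has both endpoints in at least one bag. Running intersection: for every vertex, the bags containing it form a connected subtree. All three properties hold, so this is a valid tree decomposition of width max|bag| − 1 = 4, and hence tw(G) ≤ 4.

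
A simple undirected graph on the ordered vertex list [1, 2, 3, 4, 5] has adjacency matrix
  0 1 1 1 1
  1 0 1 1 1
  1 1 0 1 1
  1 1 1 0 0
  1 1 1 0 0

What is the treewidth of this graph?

3

A width-3 tree decomposition is:
Bags: B1 = {1, 2, 3, 5}  B2 = {1, 2, 3, 4}
Tree: B1–B2
Each bag holds 4 vertices, so the decomposition has width 3, which upper-bounds the treewidth. Conversely, {1, 2, 3, 4} is a clique of size 4, and the vertices of any clique must share a bag in every tree decomposition; so some bag has ≥ 4 vertices and tw(G) ≥ 3. The upper and lower bounds meet at 3, so that is the treewidth.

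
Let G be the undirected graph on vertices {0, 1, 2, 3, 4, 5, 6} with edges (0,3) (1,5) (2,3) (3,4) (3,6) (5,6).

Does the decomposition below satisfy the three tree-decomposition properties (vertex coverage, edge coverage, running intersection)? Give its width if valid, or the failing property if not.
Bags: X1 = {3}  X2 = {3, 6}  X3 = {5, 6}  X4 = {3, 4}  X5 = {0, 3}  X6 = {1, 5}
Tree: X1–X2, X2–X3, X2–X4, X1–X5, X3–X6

A tree decomposition must satisfy three properties: every vertex lies in some bag; for every edge, both endpoints lie together in some bag; and for every vertex, the bags containing it form a connected subtree. Here vertex 2 appears in no bag, so the decomposition is invalid.

No — vertex 2 appears in no bag.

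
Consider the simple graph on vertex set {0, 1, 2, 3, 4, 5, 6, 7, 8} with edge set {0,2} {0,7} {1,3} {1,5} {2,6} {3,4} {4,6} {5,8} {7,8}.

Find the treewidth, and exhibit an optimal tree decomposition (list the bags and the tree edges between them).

The largest bag has 3 vertices, giving width 2; this decomposition certifies tw(G) ≤ 2. The edges 7–8–5–1–3–4–6–2–0–7 form a cycle, so G is not a tree and its treewidth is at least 2. Hence tw(G) = 2 exactly.

Treewidth 2.
Bags: B1 = {5, 7, 8}  B2 = {1, 5, 7}  B3 = {1, 3, 7}  B4 = {3, 4, 7}  B5 = {4, 6, 7}  B6 = {2, 6, 7}  B7 = {0, 2, 7}
Tree: B1–B2, B2–B3, B3–B4, B4–B5, B5–B6, B6–B7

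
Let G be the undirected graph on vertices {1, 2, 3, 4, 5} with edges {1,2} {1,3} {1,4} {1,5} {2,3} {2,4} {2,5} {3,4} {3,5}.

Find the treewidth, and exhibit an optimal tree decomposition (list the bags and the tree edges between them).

The largest bag has 4 vertices, giving width 3; this decomposition certifies tw(G) ≤ 3. For the lower bound, the 4 vertices {1, 2, 3, 4} are pairwise adjacent, and any tree decomposition puts a clique entirely inside one bag — forcing width ≥ 3. Hence tw(G) = 3 exactly.

Treewidth 3.
One optimal decomposition is:
Bags: B1 = {1, 2, 3, 4}  B2 = {1, 2, 3, 5}
Tree: B1–B2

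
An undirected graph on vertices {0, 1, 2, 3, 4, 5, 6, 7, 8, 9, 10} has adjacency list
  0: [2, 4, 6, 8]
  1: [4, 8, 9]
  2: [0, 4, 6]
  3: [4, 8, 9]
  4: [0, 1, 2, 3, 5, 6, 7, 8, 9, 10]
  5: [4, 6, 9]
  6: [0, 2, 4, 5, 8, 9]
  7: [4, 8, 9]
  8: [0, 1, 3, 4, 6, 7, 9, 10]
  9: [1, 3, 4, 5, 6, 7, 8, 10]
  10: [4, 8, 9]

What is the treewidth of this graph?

A width-3 tree decomposition is:
Bags: B1 = {4, 6, 8, 9}  B2 = {0, 4, 6, 8}  B3 = {0, 2, 4, 6}  B4 = {4, 5, 6, 9}  B5 = {4, 7, 8, 9}  B6 = {3, 4, 8, 9}  B7 = {4, 8, 9, 10}  B8 = {1, 4, 8, 9}
Tree: B1–B2, B2–B3, B1–B4, B1–B5, B1–B6, B1–B7, B5–B8
Every bag has size at most 4, so the width is 4 − 1 = 3 and tw(G) ≤ 3. For the lower bound, the 4 vertices {0, 4, 6, 8} are pairwise adjacent, and any tree decomposition puts a clique entirely inside one bag — forcing width ≥ 3. Combining the bounds, tw(G) = 3.

3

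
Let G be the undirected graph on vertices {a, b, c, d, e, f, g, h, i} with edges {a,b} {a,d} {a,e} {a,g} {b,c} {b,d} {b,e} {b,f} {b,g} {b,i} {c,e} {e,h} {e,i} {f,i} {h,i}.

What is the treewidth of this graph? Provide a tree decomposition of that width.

Treewidth 2.
Bags: B1 = {b, e, i}  B2 = {b, f, i}  B3 = {a, b, e}  B4 = {a, b, d}  B5 = {e, h, i}  B6 = {b, c, e}  B7 = {a, b, g}
Tree: B1–B2, B1–B3, B3–B4, B1–B5, B3–B6, B4–B7

Every bag has size at most 3, so the width is 3 − 1 = 2 and tw(G) ≤ 2. On the other hand G contains the 3-clique {e, h, i}. A clique must lie in a single bag of any decomposition, so no decomposition can have width below 2. The upper and lower bounds meet at 2, so that is the treewidth.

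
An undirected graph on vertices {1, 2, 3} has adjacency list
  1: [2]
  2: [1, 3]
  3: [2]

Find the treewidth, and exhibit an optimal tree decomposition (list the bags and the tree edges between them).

Each bag holds 2 vertices, so the decomposition has width 1, which upper-bounds the treewidth. Since G has at least one edge (e.g. 2–1), it is not an edgeless graph, so tw(G) ≥ 1. Combining the bounds, tw(G) = 1.

Treewidth 1.
Bags: B1 = {1, 2}  B2 = {2, 3}
Tree: B1–B2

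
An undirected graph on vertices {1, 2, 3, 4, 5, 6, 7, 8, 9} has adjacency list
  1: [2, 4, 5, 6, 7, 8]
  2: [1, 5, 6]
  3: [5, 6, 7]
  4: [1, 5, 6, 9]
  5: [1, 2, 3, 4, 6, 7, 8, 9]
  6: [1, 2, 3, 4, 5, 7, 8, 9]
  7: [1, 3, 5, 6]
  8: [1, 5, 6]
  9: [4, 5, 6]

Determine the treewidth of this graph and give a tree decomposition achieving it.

Treewidth 3.
One optimal decomposition is:
Bags: B1 = {1, 5, 6, 7}  B2 = {1, 4, 5, 6}  B3 = {1, 5, 6, 8}  B4 = {4, 5, 6, 9}  B5 = {3, 5, 6, 7}  B6 = {1, 2, 5, 6}
Tree: B1–B2, B1–B3, B2–B4, B1–B5, B2–B6

The largest bag has 4 vertices, giving width 3; this decomposition certifies tw(G) ≤ 3. Conversely, {1, 5, 6, 8} is a clique of size 4, and the vertices of any clique must share a bag in every tree decomposition; so some bag has ≥ 4 vertices and tw(G) ≥ 3. Therefore the treewidth is 3.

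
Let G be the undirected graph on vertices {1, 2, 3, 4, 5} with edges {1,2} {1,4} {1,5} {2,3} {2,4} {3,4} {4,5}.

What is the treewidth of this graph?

A width-2 tree decomposition is:
Bags: B1 = {1, 2, 4}  B2 = {1, 4, 5}  B3 = {2, 3, 4}
Tree: B1–B2, B1–B3
The largest bag has 3 vertices, giving width 2; this decomposition certifies tw(G) ≤ 2. On the other hand G contains the 3-clique {1, 2, 4}. A clique must lie in a single bag of any decomposition, so no decomposition can have width below 2. Therefore the treewidth is 2.

2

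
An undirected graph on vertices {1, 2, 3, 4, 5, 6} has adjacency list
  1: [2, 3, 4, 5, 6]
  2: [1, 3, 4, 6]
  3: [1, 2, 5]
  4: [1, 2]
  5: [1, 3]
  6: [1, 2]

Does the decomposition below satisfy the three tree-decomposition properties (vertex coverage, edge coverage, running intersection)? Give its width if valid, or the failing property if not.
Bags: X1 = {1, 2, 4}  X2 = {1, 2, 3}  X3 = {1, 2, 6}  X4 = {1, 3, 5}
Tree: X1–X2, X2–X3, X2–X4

Yes; width 2.

Every vertex of G appears in some bag (union = {1, 2, 3, 4, 5, 6}); every edge is covered by a bag; and for each vertex v the set of bags containing v is connected in the bag tree. The decomposition is therefore valid. The largest bag has 3 vertices, so the width is 2.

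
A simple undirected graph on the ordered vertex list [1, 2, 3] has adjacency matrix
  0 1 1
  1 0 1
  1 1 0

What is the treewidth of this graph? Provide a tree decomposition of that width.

Treewidth 2.
Bags: B1 = {1, 2, 3}
Tree: (single bag)

A single bag containing all 3 vertices is trivially a valid decomposition of width 2. Conversely, {1, 2, 3} is a clique of size 3, and the vertices of any clique must share a bag in every tree decomposition; so some bag has ≥ 3 vertices and tw(G) ≥ 2. The upper and lower bounds meet at 2, so that is the treewidth.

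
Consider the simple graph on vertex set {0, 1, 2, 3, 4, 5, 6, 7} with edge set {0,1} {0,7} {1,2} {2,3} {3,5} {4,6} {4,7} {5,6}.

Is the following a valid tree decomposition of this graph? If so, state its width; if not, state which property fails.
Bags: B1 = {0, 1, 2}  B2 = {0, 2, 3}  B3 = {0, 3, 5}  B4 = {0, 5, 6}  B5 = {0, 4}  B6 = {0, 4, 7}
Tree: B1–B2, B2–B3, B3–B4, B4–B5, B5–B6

No — edge (6,4) lies in no bag.

A tree decomposition must satisfy three properties: every vertex lies in some bag; for every edge, both endpoints lie together in some bag; and for every vertex, the bags containing it form a connected subtree. Here edge (6,4) lies in no bag, so the decomposition is invalid.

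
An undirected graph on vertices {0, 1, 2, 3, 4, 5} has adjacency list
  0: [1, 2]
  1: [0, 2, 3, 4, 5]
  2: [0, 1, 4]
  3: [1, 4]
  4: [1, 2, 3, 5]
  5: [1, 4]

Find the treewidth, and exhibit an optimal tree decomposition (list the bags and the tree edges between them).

The largest bag has 3 vertices, giving width 2; this decomposition certifies tw(G) ≤ 2. Conversely, {0, 1, 2} is a clique of size 3, and the vertices of any clique must share a bag in every tree decomposition; so some bag has ≥ 3 vertices and tw(G) ≥ 2. Therefore the treewidth is 2.

Treewidth 2.
One optimal decomposition is:
Bags: B1 = {1, 3, 4}  B2 = {1, 4, 5}  B3 = {1, 2, 4}  B4 = {0, 1, 2}
Tree: B1–B2, B1–B3, B3–B4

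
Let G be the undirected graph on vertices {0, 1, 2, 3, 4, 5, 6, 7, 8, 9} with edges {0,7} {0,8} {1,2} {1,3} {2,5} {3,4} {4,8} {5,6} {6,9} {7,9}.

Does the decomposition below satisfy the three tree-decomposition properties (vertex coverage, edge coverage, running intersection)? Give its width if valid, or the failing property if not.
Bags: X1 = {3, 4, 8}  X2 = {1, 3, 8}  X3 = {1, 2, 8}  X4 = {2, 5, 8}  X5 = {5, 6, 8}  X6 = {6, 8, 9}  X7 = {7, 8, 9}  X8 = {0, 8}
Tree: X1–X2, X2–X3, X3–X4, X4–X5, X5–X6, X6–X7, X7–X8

No — edge (7,0) lies in no bag.

A tree decomposition must satisfy three properties: every vertex lies in some bag; for every edge, both endpoints lie together in some bag; and for every vertex, the bags containing it form a connected subtree. Here edge (7,0) lies in no bag, so the decomposition is invalid.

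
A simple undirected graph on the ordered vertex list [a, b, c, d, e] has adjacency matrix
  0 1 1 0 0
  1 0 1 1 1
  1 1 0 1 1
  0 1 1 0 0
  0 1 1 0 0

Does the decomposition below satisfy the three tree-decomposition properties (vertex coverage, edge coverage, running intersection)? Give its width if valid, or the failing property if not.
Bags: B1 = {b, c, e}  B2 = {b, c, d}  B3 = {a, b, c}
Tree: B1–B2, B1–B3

Yes; width 2.

Every vertex of G appears in some bag (union = {a, b, c, d, e}); every edge is covered by a bag; and for each vertex v the set of bags containing v is connected in the bag tree. The decomposition is therefore valid. The largest bag has 3 vertices, so the width is 2.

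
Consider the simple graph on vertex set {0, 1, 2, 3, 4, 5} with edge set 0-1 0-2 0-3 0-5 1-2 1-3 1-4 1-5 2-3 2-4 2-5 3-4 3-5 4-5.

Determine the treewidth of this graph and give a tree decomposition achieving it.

Treewidth 4.
One optimal decomposition is:
Bags: B1 = {0, 1, 2, 3, 5}  B2 = {1, 2, 3, 4, 5}
Tree: B1–B2

The largest bag has 5 vertices, giving width 4; this decomposition certifies tw(G) ≤ 4. Conversely, {0, 1, 2, 3, 5} is a clique of size 5, and the vertices of any clique must share a bag in every tree decomposition; so some bag has ≥ 5 vertices and tw(G) ≥ 4. Therefore the treewidth is 4.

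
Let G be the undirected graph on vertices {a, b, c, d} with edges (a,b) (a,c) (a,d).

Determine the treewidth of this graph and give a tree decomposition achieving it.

Treewidth 1.
One optimal decomposition is:
Bags: B1 = {a, d}  B2 = {a, c}  B3 = {a, b}
Tree: B1–B2, B2–B3

Every bag has size at most 2, so the width is 2 − 1 = 1 and tw(G) ≤ 1. Since G has at least one edge (e.g. a–d), it is not an edgeless graph, so tw(G) ≥ 1. Therefore the treewidth is 1.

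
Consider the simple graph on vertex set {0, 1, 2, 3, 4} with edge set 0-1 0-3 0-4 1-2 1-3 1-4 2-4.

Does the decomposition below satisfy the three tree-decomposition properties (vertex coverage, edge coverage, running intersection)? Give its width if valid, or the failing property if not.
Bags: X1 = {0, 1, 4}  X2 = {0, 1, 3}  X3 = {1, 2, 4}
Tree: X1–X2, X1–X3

Every vertex of G appears in some bag (union = {0, 1, 2, 3, 4}); every edge is covered by a bag; and for each vertex v the set of bags containing v is connected in the bag tree. The decomposition is therefore valid. The largest bag has 3 vertices, so the width is 2.

Yes; width 2.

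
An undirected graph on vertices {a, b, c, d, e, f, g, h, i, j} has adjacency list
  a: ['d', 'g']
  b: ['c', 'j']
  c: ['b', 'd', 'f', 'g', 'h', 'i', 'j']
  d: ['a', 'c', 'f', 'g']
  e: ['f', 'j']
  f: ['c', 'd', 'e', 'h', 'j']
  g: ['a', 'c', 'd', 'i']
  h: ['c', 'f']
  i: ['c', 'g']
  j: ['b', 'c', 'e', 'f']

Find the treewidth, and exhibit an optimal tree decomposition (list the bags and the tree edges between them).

The largest bag has 3 vertices, giving width 2; this decomposition certifies tw(G) ≤ 2. On the other hand G contains the 3-clique {e, f, j}. A clique must lie in a single bag of any decomposition, so no decomposition can have width below 2. The upper and lower bounds meet at 2, so that is the treewidth.

Treewidth 2.
One such decomposition:
Bags: B1 = {c, f, j}  B2 = {c, d, f}  B3 = {c, f, h}  B4 = {b, c, j}  B5 = {e, f, j}  B6 = {c, d, g}  B7 = {a, d, g}  B8 = {c, g, i}
Tree: B1–B2, B2–B3, B1–B4, B1–B5, B2–B6, B6–B7, B6–B8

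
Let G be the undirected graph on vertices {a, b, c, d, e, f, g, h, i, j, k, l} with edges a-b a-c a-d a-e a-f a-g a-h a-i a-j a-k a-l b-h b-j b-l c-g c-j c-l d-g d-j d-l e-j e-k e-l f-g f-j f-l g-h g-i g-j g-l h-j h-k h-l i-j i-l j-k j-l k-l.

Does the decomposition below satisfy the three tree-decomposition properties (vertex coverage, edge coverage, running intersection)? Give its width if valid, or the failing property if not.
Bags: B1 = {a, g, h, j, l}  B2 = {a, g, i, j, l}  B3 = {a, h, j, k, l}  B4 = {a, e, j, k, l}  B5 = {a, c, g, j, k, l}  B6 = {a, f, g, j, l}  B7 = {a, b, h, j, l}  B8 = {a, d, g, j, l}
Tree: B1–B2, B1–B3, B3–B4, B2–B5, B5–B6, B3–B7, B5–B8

A tree decomposition must satisfy three properties: every vertex lies in some bag; for every edge, both endpoints lie together in some bag; and for every vertex, the bags containing it form a connected subtree. Here bags containing vertex k are not connected in the tree, so the decomposition is invalid.

No — bags containing vertex k are not connected in the tree.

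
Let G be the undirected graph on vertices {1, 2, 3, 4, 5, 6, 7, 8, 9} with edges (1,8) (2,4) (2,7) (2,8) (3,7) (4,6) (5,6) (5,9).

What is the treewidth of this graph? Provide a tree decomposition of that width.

Every bag has size at most 2, so the width is 2 − 1 = 1 and tw(G) ≤ 1. Any graph with an edge has treewidth ≥ 1, and G has the edge 2–7. The upper and lower bounds meet at 1, so that is the treewidth.

Treewidth 1.
Bags: B1 = {2, 7}  B2 = {2, 4}  B3 = {4, 6}  B4 = {5, 6}  B5 = {2, 8}  B6 = {5, 9}  B7 = {1, 8}  B8 = {3, 7}
Tree: B1–B2, B2–B3, B3–B4, B2–B5, B4–B6, B5–B7, B1–B8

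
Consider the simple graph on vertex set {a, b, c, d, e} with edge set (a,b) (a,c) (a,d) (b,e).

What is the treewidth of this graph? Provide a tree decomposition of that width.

Treewidth 1.
One such decomposition:
Bags: B1 = {a, b}  B2 = {a, c}  B3 = {b, e}  B4 = {a, d}
Tree: B1–B2, B1–B3, B1–B4

Every bag has size at most 2, so the width is 2 − 1 = 1 and tw(G) ≤ 1. Any graph with an edge has treewidth ≥ 1, and G has the edge a–b. Combining the bounds, tw(G) = 1.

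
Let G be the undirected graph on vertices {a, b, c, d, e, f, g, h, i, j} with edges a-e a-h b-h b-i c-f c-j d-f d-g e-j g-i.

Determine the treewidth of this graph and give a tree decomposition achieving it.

Treewidth 2.
One such decomposition:
Bags: B1 = {a, b, h}  B2 = {a, b, e}  B3 = {b, e, j}  B4 = {b, c, j}  B5 = {b, c, f}  B6 = {b, d, f}  B7 = {b, d, g}  B8 = {b, g, i}
Tree: B1–B2, B2–B3, B3–B4, B4–B5, B5–B6, B6–B7, B7–B8

The largest bag has 3 vertices, giving width 2; this decomposition certifies tw(G) ≤ 2. The edges b–h–a–e–j–c–f–d–g–i–b form a cycle, so G is not a tree and its treewidth is at least 2. The upper and lower bounds meet at 2, so that is the treewidth.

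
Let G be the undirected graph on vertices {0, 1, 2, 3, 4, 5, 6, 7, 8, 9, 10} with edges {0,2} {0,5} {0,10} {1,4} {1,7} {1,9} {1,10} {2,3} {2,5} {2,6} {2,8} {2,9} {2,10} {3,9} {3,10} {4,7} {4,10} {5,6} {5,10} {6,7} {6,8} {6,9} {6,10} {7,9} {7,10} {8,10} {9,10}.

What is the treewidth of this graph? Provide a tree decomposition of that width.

Treewidth 3.
Bags: B1 = {2, 6, 9, 10}  B2 = {2, 3, 9, 10}  B3 = {6, 7, 9, 10}  B4 = {2, 5, 6, 10}  B5 = {0, 2, 5, 10}  B6 = {2, 6, 8, 10}  B7 = {1, 7, 9, 10}  B8 = {1, 4, 7, 10}
Tree: B1–B2, B1–B3, B1–B4, B4–B5, B4–B6, B3–B7, B7–B8

Every bag has size at most 4, so the width is 4 − 1 = 3 and tw(G) ≤ 3. For the lower bound, the 4 vertices {1, 7, 9, 10} are pairwise adjacent, and any tree decomposition puts a clique entirely inside one bag — forcing width ≥ 3. Combining the bounds, tw(G) = 3.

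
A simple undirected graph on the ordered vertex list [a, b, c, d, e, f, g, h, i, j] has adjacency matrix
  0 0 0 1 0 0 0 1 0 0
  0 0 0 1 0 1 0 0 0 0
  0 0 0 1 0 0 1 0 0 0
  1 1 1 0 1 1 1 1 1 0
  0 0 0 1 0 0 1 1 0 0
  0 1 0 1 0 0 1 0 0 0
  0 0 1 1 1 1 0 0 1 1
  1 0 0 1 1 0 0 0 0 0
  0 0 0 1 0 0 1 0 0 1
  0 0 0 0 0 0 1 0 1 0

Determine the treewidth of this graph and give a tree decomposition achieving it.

Treewidth 2.
Bags: B1 = {c, d, g}  B2 = {d, g, i}  B3 = {d, e, g}  B4 = {d, e, h}  B5 = {d, f, g}  B6 = {g, i, j}  B7 = {b, d, f}  B8 = {a, d, h}
Tree: B1–B2, B2–B3, B3–B4, B1–B5, B2–B6, B5–B7, B4–B8

The largest bag has 3 vertices, giving width 2; this decomposition certifies tw(G) ≤ 2. Conversely, {d, e, g} is a clique of size 3, and the vertices of any clique must share a bag in every tree decomposition; so some bag has ≥ 3 vertices and tw(G) ≥ 2. The upper and lower bounds meet at 2, so that is the treewidth.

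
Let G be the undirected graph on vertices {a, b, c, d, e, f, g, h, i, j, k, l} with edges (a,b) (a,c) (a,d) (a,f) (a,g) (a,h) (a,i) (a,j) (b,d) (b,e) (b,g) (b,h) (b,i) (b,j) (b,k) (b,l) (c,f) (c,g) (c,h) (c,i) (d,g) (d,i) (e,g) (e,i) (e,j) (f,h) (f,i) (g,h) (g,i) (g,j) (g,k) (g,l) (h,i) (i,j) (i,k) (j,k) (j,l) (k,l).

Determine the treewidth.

4

A width-4 tree decomposition is:
Bags: B1 = {a, b, d, g, i}  B2 = {a, b, g, i, j}  B3 = {b, g, i, j, k}  B4 = {a, b, g, h, i}  B5 = {a, c, g, h, i}  B6 = {b, e, g, i, j}  B7 = {b, g, j, k, l}  B8 = {a, c, f, h, i}
Tree: B1–B2, B2–B3, B1–B4, B4–B5, B2–B6, B3–B7, B5–B8
Each bag holds 5 vertices, so the decomposition has width 4, which upper-bounds the treewidth. For the lower bound, the 5 vertices {a, c, g, h, i} are pairwise adjacent, and any tree decomposition puts a clique entirely inside one bag — forcing width ≥ 4. The upper and lower bounds meet at 4, so that is the treewidth.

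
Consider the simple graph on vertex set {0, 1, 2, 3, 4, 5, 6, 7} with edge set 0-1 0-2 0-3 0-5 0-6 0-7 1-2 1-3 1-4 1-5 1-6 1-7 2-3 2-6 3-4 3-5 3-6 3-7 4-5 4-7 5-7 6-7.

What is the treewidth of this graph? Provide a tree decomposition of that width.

The largest bag has 5 vertices, giving width 4; this decomposition certifies tw(G) ≤ 4. Conversely, {0, 1, 3, 5, 7} is a clique of size 5, and the vertices of any clique must share a bag in every tree decomposition; so some bag has ≥ 5 vertices and tw(G) ≥ 4. Combining the bounds, tw(G) = 4.

Treewidth 4.
One optimal decomposition is:
Bags: B1 = {0, 1, 3, 5, 7}  B2 = {1, 3, 4, 5, 7}  B3 = {0, 1, 3, 6, 7}  B4 = {0, 1, 2, 3, 6}
Tree: B1–B2, B1–B3, B3–B4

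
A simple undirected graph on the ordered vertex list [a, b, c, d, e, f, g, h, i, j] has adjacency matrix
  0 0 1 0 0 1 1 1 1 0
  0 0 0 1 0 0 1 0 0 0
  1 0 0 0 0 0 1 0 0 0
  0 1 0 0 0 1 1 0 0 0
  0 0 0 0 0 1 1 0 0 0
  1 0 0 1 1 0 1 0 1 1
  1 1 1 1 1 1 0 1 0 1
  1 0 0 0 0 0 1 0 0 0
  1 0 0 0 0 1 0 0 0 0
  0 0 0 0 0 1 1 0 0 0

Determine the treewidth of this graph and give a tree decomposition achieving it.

Treewidth 2.
One such decomposition:
Bags: B1 = {a, f, g}  B2 = {a, c, g}  B3 = {d, f, g}  B4 = {b, d, g}  B5 = {f, g, j}  B6 = {e, f, g}  B7 = {a, f, i}  B8 = {a, g, h}
Tree: B1–B2, B1–B3, B3–B4, B3–B5, B5–B6, B1–B7, B2–B8

Each bag holds 3 vertices, so the decomposition has width 2, which upper-bounds the treewidth. For the lower bound, the 3 vertices {a, g, h} are pairwise adjacent, and any tree decomposition puts a clique entirely inside one bag — forcing width ≥ 2. Hence tw(G) = 2 exactly.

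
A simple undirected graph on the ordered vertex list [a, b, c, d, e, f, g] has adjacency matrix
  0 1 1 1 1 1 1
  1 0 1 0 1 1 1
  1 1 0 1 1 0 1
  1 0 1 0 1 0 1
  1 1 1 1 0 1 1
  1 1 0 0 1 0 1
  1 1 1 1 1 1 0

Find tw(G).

A width-4 tree decomposition is:
Bags: B1 = {a, b, e, f, g}  B2 = {a, b, c, e, g}  B3 = {a, c, d, e, g}
Tree: B1–B2, B2–B3
Every bag has size at most 5, so the width is 5 − 1 = 4 and tw(G) ≤ 4. On the other hand G contains the 5-clique {a, c, d, e, g}. A clique must lie in a single bag of any decomposition, so no decomposition can have width below 4. Hence tw(G) = 4 exactly.

4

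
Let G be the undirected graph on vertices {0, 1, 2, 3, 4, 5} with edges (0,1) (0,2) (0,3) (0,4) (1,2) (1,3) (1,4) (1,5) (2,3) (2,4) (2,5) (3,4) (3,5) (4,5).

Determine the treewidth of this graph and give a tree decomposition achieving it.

Treewidth 4.
Bags: B1 = {0, 1, 2, 3, 4}  B2 = {1, 2, 3, 4, 5}
Tree: B1–B2

Each bag holds 5 vertices, so the decomposition has width 4, which upper-bounds the treewidth. For the lower bound, the 5 vertices {0, 1, 2, 3, 4} are pairwise adjacent, and any tree decomposition puts a clique entirely inside one bag — forcing width ≥ 4. Therefore the treewidth is 4.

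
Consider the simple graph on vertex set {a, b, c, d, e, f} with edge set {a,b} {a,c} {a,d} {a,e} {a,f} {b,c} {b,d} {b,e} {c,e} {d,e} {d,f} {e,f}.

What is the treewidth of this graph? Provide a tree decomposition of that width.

Each bag holds 4 vertices, so the decomposition has width 3, which upper-bounds the treewidth. On the other hand G contains the 4-clique {a, d, e, f}. A clique must lie in a single bag of any decomposition, so no decomposition can have width below 3. Therefore the treewidth is 3.

Treewidth 3.
One such decomposition:
Bags: B1 = {a, b, c, e}  B2 = {a, b, d, e}  B3 = {a, d, e, f}
Tree: B1–B2, B2–B3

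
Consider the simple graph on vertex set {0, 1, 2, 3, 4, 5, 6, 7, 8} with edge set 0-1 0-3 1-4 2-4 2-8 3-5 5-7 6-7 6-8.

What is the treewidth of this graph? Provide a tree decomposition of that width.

The largest bag has 3 vertices, giving width 2; this decomposition certifies tw(G) ≤ 2. The edges 5–7–6–8–2–4–1–0–3–5 form a cycle, so G is not a tree and its treewidth is at least 2. Combining the bounds, tw(G) = 2.

Treewidth 2.
One such decomposition:
Bags: B1 = {5, 6, 7}  B2 = {5, 6, 8}  B3 = {2, 5, 8}  B4 = {2, 4, 5}  B5 = {1, 4, 5}  B6 = {0, 1, 5}  B7 = {0, 3, 5}
Tree: B1–B2, B2–B3, B3–B4, B4–B5, B5–B6, B6–B7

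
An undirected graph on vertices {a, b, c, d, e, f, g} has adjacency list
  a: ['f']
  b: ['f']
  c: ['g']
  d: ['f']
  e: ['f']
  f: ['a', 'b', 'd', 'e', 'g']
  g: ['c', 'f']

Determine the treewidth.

1

A width-1 tree decomposition is:
Bags: B1 = {c, g}  B2 = {f, g}  B3 = {e, f}  B4 = {a, f}  B5 = {b, f}  B6 = {d, f}
Tree: B1–B2, B2–B3, B3–B4, B2–B5, B5–B6
Each bag holds 2 vertices, so the decomposition has width 1, which upper-bounds the treewidth. Since G has at least one edge (e.g. g–c), it is not an edgeless graph, so tw(G) ≥ 1. Therefore the treewidth is 1.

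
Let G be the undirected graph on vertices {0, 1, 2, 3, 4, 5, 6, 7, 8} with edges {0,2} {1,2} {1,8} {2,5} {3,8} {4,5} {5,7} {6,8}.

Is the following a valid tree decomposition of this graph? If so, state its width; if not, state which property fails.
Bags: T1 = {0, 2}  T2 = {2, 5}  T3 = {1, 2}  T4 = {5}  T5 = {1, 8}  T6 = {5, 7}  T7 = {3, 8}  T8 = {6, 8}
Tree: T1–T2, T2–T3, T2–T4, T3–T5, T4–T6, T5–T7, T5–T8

No — vertex 4 appears in no bag.

A tree decomposition must satisfy three properties: every vertex lies in some bag; for every edge, both endpoints lie together in some bag; and for every vertex, the bags containing it form a connected subtree. Here vertex 4 appears in no bag, so the decomposition is invalid.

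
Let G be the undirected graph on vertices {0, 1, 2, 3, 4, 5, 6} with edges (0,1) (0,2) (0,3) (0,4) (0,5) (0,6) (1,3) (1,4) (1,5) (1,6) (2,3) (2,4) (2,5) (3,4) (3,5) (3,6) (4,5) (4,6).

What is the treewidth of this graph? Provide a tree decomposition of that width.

Each bag holds 5 vertices, so the decomposition has width 4, which upper-bounds the treewidth. Conversely, {0, 1, 3, 4, 5} is a clique of size 5, and the vertices of any clique must share a bag in every tree decomposition; so some bag has ≥ 5 vertices and tw(G) ≥ 4. Hence tw(G) = 4 exactly.

Treewidth 4.
One such decomposition:
Bags: B1 = {0, 2, 3, 4, 5}  B2 = {0, 1, 3, 4, 5}  B3 = {0, 1, 3, 4, 6}
Tree: B1–B2, B2–B3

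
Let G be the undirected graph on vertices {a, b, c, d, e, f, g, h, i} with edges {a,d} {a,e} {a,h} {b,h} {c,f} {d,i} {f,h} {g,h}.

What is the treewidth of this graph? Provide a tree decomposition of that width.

Treewidth 1.
One such decomposition:
Bags: B1 = {b, h}  B2 = {a, h}  B3 = {a, d}  B4 = {f, h}  B5 = {c, f}  B6 = {d, i}  B7 = {a, e}  B8 = {g, h}
Tree: B1–B2, B2–B3, B2–B4, B4–B5, B3–B6, B2–B7, B2–B8

Each bag holds 2 vertices, so the decomposition has width 1, which upper-bounds the treewidth. Since G has at least one edge (e.g. h–b), it is not an edgeless graph, so tw(G) ≥ 1. The upper and lower bounds meet at 1, so that is the treewidth.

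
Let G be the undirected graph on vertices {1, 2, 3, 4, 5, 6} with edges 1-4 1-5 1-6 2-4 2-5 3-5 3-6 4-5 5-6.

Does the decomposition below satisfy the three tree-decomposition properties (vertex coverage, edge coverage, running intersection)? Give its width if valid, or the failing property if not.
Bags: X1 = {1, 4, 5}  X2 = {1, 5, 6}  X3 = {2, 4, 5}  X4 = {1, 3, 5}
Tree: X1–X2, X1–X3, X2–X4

A tree decomposition must satisfy three properties: every vertex lies in some bag; for every edge, both endpoints lie together in some bag; and for every vertex, the bags containing it form a connected subtree. Here edge (6,3) lies in no bag, so the decomposition is invalid.

No — edge (6,3) lies in no bag.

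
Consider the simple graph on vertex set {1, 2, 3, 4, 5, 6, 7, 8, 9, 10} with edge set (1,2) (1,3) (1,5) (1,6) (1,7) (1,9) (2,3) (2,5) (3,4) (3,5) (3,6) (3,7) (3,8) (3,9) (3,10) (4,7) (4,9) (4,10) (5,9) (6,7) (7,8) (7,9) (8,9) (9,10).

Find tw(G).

A width-3 tree decomposition is:
Bags: B1 = {1, 3, 7, 9}  B2 = {3, 4, 7, 9}  B3 = {3, 7, 8, 9}  B4 = {1, 3, 5, 9}  B5 = {1, 2, 3, 5}  B6 = {1, 3, 6, 7}  B7 = {3, 4, 9, 10}
Tree: B1–B2, B1–B3, B1–B4, B4–B5, B1–B6, B2–B7
The largest bag has 4 vertices, giving width 3; this decomposition certifies tw(G) ≤ 3. On the other hand G contains the 4-clique {3, 4, 9, 10}. A clique must lie in a single bag of any decomposition, so no decomposition can have width below 3. Combining the bounds, tw(G) = 3.

3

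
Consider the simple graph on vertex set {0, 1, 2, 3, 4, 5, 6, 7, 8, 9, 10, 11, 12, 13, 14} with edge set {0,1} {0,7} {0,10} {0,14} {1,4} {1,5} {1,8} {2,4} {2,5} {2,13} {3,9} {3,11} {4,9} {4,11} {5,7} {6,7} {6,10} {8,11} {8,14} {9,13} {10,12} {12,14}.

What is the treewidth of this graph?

A width-3 tree decomposition is:
Bags: B1 = {2, 3, 9, 13}  B2 = {2, 3, 4, 9}  B3 = {2, 3, 4, 11}  B4 = {2, 4, 5, 11}  B5 = {1, 4, 5, 11}  B6 = {1, 5, 8, 11}  B7 = {1, 5, 7, 8}  B8 = {0, 1, 7, 8}  B9 = {0, 7, 8, 14}  B10 = {0, 6, 7, 14}  B11 = {0, 6, 10, 14}  B12 = {6, 10, 12, 14}
Tree: B1–B2, B2–B3, B3–B4, B4–B5, B5–B6, B6–B7, B7–B8, B8–B9, B9–B10, B10–B11, B11–B12
Each bag holds 4 vertices, so the decomposition has width 3, which upper-bounds the treewidth. For the lower bound: the 4 vertex sets {3,9,13}, {2}, {4}, {1,5,8,11} are disjoint, each induces a connected subgraph, and every pair is joined by at least one edge of G. Contracting each set to a single vertex therefore yields K_{4} as a minor, and since treewidth is minor-monotone, tw(G) ≥ tw(K_{4}) = 3. The upper and lower bounds meet at 3, so that is the treewidth.

3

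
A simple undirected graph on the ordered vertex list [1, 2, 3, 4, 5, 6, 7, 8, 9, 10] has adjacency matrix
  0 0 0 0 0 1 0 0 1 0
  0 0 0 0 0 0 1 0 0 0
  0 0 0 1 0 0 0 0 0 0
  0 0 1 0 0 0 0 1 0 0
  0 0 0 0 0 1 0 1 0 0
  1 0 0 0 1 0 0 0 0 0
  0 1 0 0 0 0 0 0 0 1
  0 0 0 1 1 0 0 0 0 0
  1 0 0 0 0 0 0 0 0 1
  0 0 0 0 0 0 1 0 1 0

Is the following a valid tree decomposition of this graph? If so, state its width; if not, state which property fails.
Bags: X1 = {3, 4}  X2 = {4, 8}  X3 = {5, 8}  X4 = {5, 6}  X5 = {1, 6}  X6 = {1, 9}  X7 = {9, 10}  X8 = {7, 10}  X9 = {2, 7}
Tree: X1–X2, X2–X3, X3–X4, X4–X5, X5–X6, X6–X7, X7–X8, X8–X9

Checking the three conditions: (i) the bags cover all of {1, 2, 3, 4, 5, 6, 7, 8, 9, 10}; (ii) for each edge, some bag contains both endpoints; (iii) the bags containing any fixed vertex form a subtree. All hold, so the decomposition is valid with width 2 − 1 = 1.

Yes; width 1.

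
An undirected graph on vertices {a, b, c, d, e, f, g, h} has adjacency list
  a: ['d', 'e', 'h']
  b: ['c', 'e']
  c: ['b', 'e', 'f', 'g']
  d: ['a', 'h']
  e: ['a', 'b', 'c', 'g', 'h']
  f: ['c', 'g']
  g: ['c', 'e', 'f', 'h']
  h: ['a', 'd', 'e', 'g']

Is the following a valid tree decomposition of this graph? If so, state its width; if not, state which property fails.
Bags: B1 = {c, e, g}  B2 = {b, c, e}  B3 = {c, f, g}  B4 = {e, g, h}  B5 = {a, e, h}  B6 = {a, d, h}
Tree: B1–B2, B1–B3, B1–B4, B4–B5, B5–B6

Yes; width 2.

Vertex coverage: the bags together contain {a, b, c, d, e, f, g, h}, the full vertex set. Edge coverage: each edge of G has both endpoints in at least one bag. Running intersection: for every vertex, the bags containing it form a connected subtree. All three properties hold, so this is a valid tree decomposition of width max|bag| − 1 = 2, and hence tw(G) ≤ 2.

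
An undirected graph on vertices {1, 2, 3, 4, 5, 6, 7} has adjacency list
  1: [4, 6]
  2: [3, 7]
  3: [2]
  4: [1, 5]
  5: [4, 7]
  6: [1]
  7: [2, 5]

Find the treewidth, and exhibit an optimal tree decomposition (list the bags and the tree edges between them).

Each bag holds 2 vertices, so the decomposition has width 1, which upper-bounds the treewidth. Since G has at least one edge (e.g. 3–2), it is not an edgeless graph, so tw(G) ≥ 1. The upper and lower bounds meet at 1, so that is the treewidth.

Treewidth 1.
One such decomposition:
Bags: B1 = {2, 3}  B2 = {2, 7}  B3 = {5, 7}  B4 = {4, 5}  B5 = {1, 4}  B6 = {1, 6}
Tree: B1–B2, B2–B3, B3–B4, B4–B5, B5–B6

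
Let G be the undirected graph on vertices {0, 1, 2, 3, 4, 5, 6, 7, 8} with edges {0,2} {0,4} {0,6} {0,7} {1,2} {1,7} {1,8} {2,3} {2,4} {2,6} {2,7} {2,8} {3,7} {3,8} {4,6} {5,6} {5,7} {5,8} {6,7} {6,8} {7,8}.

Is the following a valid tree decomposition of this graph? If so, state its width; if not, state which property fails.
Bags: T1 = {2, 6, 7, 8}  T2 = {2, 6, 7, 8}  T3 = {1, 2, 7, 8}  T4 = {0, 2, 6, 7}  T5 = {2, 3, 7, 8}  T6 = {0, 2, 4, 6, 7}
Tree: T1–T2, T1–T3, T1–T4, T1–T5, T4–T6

A tree decomposition must satisfy three properties: every vertex lies in some bag; for every edge, both endpoints lie together in some bag; and for every vertex, the bags containing it form a connected subtree. Here vertex 5 appears in no bag, so the decomposition is invalid.

No — vertex 5 appears in no bag.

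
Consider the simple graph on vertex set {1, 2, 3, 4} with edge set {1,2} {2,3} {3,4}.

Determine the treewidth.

1

A width-1 tree decomposition is:
Bags: B1 = {3, 4}  B2 = {2, 3}  B3 = {1, 2}
Tree: B1–B2, B2–B3
The largest bag has 2 vertices, giving width 1; this decomposition certifies tw(G) ≤ 1. G has an edge, so its treewidth is at least 1. Therefore the treewidth is 1.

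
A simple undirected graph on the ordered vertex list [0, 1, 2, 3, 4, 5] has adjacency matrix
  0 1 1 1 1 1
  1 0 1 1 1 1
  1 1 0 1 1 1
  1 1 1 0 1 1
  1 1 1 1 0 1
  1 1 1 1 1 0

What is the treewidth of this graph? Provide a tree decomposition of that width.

A single bag containing all 6 vertices is trivially a valid decomposition of width 5. Conversely, {0, 1, 2, 3, 4, 5} is a clique of size 6, and the vertices of any clique must share a bag in every tree decomposition; so some bag has ≥ 6 vertices and tw(G) ≥ 5. Hence tw(G) = 5 exactly.

Treewidth 5.
Bags: B1 = {0, 1, 2, 3, 4, 5}
Tree: (single bag)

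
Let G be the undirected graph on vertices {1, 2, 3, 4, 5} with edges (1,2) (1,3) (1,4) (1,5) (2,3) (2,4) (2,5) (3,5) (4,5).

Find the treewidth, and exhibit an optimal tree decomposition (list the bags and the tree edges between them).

Treewidth 3.
One such decomposition:
Bags: B1 = {1, 2, 3, 5}  B2 = {1, 2, 4, 5}
Tree: B1–B2

The largest bag has 4 vertices, giving width 3; this decomposition certifies tw(G) ≤ 3. Conversely, {1, 2, 3, 5} is a clique of size 4, and the vertices of any clique must share a bag in every tree decomposition; so some bag has ≥ 4 vertices and tw(G) ≥ 3. Hence tw(G) = 3 exactly.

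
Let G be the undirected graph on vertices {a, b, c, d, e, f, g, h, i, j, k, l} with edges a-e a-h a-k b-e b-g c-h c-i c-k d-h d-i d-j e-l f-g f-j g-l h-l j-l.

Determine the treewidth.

3

A width-3 tree decomposition is:
Bags: B1 = {b, e, f, g}  B2 = {e, f, g, l}  B3 = {e, f, j, l}  B4 = {a, e, j, l}  B5 = {a, h, j, l}  B6 = {a, d, h, j}  B7 = {a, d, h, k}  B8 = {c, d, h, k}  B9 = {c, d, i, k}
Tree: B1–B2, B2–B3, B3–B4, B4–B5, B5–B6, B6–B7, B7–B8, B8–B9
Every bag has size at most 4, so the width is 4 − 1 = 3 and tw(G) ≤ 3. For the lower bound: the 4 vertex sets {b,f,g}, {e}, {l}, {a,d,h,j} are disjoint, each induces a connected subgraph, and every pair is joined by at least one edge of G. Contracting each set to a single vertex therefore yields K_{4} as a minor, and since treewidth is minor-monotone, tw(G) ≥ tw(K_{4}) = 3. Combining the bounds, tw(G) = 3.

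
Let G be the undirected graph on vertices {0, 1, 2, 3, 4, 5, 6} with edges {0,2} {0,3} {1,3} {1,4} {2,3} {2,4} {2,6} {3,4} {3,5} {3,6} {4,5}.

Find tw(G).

A width-2 tree decomposition is:
Bags: B1 = {3, 4, 5}  B2 = {2, 3, 4}  B3 = {1, 3, 4}  B4 = {2, 3, 6}  B5 = {0, 2, 3}
Tree: B1–B2, B2–B3, B2–B4, B2–B5
The largest bag has 3 vertices, giving width 2; this decomposition certifies tw(G) ≤ 2. For the lower bound, the 3 vertices {1, 3, 4} are pairwise adjacent, and any tree decomposition puts a clique entirely inside one bag — forcing width ≥ 2. Therefore the treewidth is 2.

2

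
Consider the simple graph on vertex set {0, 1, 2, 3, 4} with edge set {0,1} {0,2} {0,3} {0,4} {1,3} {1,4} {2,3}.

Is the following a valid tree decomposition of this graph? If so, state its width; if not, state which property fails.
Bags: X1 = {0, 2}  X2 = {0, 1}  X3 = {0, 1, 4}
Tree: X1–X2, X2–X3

No — vertex 3 appears in no bag.

A tree decomposition must satisfy three properties: every vertex lies in some bag; for every edge, both endpoints lie together in some bag; and for every vertex, the bags containing it form a connected subtree. Here vertex 3 appears in no bag, so the decomposition is invalid.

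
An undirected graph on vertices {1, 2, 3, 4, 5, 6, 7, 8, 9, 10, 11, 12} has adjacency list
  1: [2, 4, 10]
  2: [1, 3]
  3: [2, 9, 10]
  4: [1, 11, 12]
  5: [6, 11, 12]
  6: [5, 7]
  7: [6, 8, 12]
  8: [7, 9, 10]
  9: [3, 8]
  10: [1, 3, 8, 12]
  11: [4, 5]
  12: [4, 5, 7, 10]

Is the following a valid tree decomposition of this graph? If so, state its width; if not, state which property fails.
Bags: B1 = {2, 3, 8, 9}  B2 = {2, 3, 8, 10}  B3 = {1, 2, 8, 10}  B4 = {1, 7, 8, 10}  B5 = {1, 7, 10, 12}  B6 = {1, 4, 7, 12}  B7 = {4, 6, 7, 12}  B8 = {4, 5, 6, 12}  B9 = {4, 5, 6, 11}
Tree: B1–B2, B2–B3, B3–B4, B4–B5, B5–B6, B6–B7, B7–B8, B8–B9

Checking the three conditions: (i) the bags cover all of {1, 2, 3, 4, 5, 6, 7, 8, 9, 10, 11, 12}; (ii) for each edge, some bag contains both endpoints; (iii) the bags containing any fixed vertex form a subtree. All hold, so the decomposition is valid with width 4 − 1 = 3.

Yes; width 3.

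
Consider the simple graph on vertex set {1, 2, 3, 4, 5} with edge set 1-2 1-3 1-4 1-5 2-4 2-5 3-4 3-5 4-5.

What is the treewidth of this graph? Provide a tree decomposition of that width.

Treewidth 3.
One such decomposition:
Bags: B1 = {1, 2, 4, 5}  B2 = {1, 3, 4, 5}
Tree: B1–B2

The largest bag has 4 vertices, giving width 3; this decomposition certifies tw(G) ≤ 3. Conversely, {1, 2, 4, 5} is a clique of size 4, and the vertices of any clique must share a bag in every tree decomposition; so some bag has ≥ 4 vertices and tw(G) ≥ 3. Hence tw(G) = 3 exactly.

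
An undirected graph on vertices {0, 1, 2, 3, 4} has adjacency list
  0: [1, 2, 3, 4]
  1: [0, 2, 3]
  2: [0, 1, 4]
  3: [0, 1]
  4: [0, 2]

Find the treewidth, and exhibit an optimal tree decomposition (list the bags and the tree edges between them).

The largest bag has 3 vertices, giving width 2; this decomposition certifies tw(G) ≤ 2. On the other hand G contains the 3-clique {0, 1, 2}. A clique must lie in a single bag of any decomposition, so no decomposition can have width below 2. The upper and lower bounds meet at 2, so that is the treewidth.

Treewidth 2.
Bags: B1 = {0, 1, 2}  B2 = {0, 2, 4}  B3 = {0, 1, 3}
Tree: B1–B2, B1–B3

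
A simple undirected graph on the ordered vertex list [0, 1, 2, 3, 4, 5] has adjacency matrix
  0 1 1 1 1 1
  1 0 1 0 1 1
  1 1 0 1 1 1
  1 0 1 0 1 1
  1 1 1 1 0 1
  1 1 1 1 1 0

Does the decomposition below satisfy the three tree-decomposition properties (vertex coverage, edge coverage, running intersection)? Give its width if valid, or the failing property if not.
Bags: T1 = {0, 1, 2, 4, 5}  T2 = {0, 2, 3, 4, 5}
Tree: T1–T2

Checking the three conditions: (i) the bags cover all of {0, 1, 2, 3, 4, 5}; (ii) for each edge, some bag contains both endpoints; (iii) the bags containing any fixed vertex form a subtree. All hold, so the decomposition is valid with width 5 − 1 = 4.

Yes; width 4.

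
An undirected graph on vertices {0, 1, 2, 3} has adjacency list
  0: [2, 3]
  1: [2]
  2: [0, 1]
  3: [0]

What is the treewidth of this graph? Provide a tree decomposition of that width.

The largest bag has 2 vertices, giving width 1; this decomposition certifies tw(G) ≤ 1. Since G has at least one edge (e.g. 2–1), it is not an edgeless graph, so tw(G) ≥ 1. Hence tw(G) = 1 exactly.

Treewidth 1.
One such decomposition:
Bags: B1 = {1, 2}  B2 = {0, 2}  B3 = {0, 3}
Tree: B1–B2, B2–B3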